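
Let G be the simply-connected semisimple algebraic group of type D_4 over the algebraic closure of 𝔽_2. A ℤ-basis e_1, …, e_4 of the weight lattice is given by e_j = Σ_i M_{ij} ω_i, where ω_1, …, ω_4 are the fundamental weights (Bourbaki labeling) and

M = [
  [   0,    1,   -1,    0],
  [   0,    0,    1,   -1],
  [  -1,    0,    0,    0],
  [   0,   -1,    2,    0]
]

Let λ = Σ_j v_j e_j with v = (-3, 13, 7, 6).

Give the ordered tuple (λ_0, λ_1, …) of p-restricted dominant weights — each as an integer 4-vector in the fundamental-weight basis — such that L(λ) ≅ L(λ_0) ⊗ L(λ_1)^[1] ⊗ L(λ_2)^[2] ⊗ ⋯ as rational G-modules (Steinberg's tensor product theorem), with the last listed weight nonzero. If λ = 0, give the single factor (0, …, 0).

Change of basis e → ω: c = M·v where v = (-3, 13, 7, 6):
  c_1 = (0)·(-3) + (1)·(13) + (-1)·(7) + (0)·(6) = 6
  c_2 = (0)·(-3) + (0)·(13) + (1)·(7) + (-1)·(6) = 1
  c_3 = (-1)·(-3) + (0)·(13) + (0)·(7) + (0)·(6) = 3
  c_4 = (0)·(-3) + (-1)·(13) + (2)·(7) + (0)·(6) = 1
Base-2 expansion of each c_i:
  c_1 = 6 = 0·2^0 + 1·2^1 + 1·2^2
  c_2 = 1 = 1·2^0
  c_3 = 3 = 1·2^0 + 1·2^1
  c_4 = 1 = 1·2^0
λ_0 = (0, 1, 1, 1)
λ_1 = (1, 0, 1, 0)
λ_2 = (1, 0, 0, 0)

((0, 1, 1, 1), (1, 0, 1, 0), (1, 0, 0, 0))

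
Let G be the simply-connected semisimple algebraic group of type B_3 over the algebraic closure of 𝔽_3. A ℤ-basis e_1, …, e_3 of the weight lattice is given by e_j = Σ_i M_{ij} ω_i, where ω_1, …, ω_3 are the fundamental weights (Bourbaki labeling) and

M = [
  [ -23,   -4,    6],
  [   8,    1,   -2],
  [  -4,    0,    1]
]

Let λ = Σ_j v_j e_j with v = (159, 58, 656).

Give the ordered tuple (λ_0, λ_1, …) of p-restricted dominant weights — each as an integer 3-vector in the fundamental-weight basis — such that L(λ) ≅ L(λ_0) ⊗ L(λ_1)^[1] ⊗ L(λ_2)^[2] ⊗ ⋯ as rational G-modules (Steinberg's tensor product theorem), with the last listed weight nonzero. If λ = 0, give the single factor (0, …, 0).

((2, 0, 2), (0, 0, 0), (2, 2, 2), (1, 0, 0))

In the fundamental-weight basis, λ has coordinates c = M·v (v = (159, 58, 656)):
  c_1 = (-23)·(159) + (-4)·(58) + (6)·(656) = 47
  c_2 = (8)·(159) + (1)·(58) + (-2)·(656) = 18
  c_3 = (-4)·(159) + (0)·(58) + (1)·(656) = 20
Expand coordinatewise in base 3:
  c_1 = 47 = 2·3^0 + 0·3^1 + 2·3^2 + 1·3^3
  c_2 = 18 = 0·3^0 + 0·3^1 + 2·3^2
  c_3 = 20 = 2·3^0 + 0·3^1 + 2·3^2
Factor λ_0 = (2, 0, 2)
Factor λ_1 = (0, 0, 0)
Factor λ_2 = (2, 2, 2)
Factor λ_3 = (1, 0, 0)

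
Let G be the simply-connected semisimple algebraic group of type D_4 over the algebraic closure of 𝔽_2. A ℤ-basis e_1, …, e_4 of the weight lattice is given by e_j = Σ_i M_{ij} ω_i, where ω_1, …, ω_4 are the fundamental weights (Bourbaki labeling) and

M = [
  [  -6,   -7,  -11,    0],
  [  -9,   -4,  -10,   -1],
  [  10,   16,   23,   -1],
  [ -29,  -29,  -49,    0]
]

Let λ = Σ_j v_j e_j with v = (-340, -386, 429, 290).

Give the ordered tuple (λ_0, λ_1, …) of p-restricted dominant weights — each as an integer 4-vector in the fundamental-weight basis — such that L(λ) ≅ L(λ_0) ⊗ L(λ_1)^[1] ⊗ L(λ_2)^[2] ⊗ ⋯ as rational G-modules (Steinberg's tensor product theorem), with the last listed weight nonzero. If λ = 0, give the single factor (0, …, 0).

((1, 0, 1, 1), (1, 0, 0, 0), (1, 0, 0, 0), (0, 1, 0, 0), (1, 1, 0, 0), (0, 0, 0, 1))

Converting to the ω-basis (c_i = row i of M dotted with v = (-340, -386, 429, 290)):
  c_1 = (-6)·(-340) + (-7)·(-386) + (-11)·(429) + (0)·(290) = 23
  c_2 = (-9)·(-340) + (-4)·(-386) + (-10)·(429) + (-1)·(290) = 24
  c_3 = (10)·(-340) + (16)·(-386) + (23)·(429) + (-1)·(290) = 1
  c_4 = (-29)·(-340) + (-29)·(-386) + (-49)·(429) + (0)·(290) = 33
Base-2 expansion of each c_i:
  c_1 = 23 = 1·2^0 + 1·2^1 + 1·2^2 + 0·2^3 + 1·2^4
  c_2 = 24 = 0·2^0 + 0·2^1 + 0·2^2 + 1·2^3 + 1·2^4
  c_3 = 1 = 1·2^0
  c_4 = 33 = 1·2^0 + 0·2^1 + 0·2^2 + 0·2^3 + 0·2^4 + 1·2^5
p-restricted factor λ_0 = (1, 0, 1, 1)
p-restricted factor λ_1 = (1, 0, 0, 0)
p-restricted factor λ_2 = (1, 0, 0, 0)
p-restricted factor λ_3 = (0, 1, 0, 0)
p-restricted factor λ_4 = (1, 1, 0, 0)
p-restricted factor λ_5 = (0, 0, 0, 1)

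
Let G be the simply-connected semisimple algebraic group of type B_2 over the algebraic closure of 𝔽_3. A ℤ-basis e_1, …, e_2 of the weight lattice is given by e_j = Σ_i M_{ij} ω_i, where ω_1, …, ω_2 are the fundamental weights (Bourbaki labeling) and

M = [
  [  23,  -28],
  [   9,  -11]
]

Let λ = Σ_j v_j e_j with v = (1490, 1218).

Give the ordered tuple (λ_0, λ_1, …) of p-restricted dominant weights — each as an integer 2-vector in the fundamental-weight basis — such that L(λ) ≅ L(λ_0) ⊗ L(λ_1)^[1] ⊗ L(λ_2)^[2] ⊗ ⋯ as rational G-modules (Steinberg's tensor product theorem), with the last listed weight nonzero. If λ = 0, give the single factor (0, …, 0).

((1, 0), (1, 1), (0, 1), (0, 0), (2, 0))

In the fundamental-weight basis, λ has coordinates c = M·v (v = (1490, 1218)):
  c_1 = 23*1490 + -28*1218 = 166
  c_2 = 9*1490 + -11*1218 = 12
Expand coordinatewise in base 3:
  c_1 = 166 = 1·3^0 + 1·3^1 + 0·3^2 + 0·3^3 + 2·3^4
  c_2 = 12 = 0·3^0 + 1·3^1 + 1·3^2
p-restricted factor λ_0 = (1, 0)
p-restricted factor λ_1 = (1, 1)
p-restricted factor λ_2 = (0, 1)
p-restricted factor λ_3 = (0, 0)
p-restricted factor λ_4 = (2, 0)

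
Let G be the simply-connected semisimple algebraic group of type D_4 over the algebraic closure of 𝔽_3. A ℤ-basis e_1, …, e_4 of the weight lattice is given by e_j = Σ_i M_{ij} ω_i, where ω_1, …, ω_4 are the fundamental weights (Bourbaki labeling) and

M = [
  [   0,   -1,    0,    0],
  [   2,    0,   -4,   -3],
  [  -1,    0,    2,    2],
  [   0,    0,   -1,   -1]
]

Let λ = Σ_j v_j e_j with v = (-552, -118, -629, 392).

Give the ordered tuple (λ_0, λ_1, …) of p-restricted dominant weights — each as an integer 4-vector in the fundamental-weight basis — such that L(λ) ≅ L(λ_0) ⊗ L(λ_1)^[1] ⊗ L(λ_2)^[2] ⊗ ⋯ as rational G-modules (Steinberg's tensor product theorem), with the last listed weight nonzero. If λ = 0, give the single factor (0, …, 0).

Converting to the ω-basis (c_i = row i of M dotted with v = (-552, -118, -629, 392)):
  c_1 = (0)·(-552) + (-1)·(-118) + (0)·(-629) + 0·392 = 118
  c_2 = (2)·(-552) + (0)·(-118) + (-4)·(-629) + (-3)·(392) = 236
  c_3 = (-1)·(-552) + (0)·(-118) + (2)·(-629) + 2·392 = 78
  c_4 = (0)·(-552) + (0)·(-118) + (-1)·(-629) + (-1)·(392) = 237
Writing each c_i in base p = 3:
  c_1 = 118 = 1·3^0 + 0·3^1 + 1·3^2 + 1·3^3 + 1·3^4
  c_2 = 236 = 2·3^0 + 0·3^1 + 2·3^2 + 2·3^3 + 2·3^4
  c_3 = 78 = 0·3^0 + 2·3^1 + 2·3^2 + 2·3^3
  c_4 = 237 = 0·3^0 + 1·3^1 + 2·3^2 + 2·3^3 + 2·3^4
p-restricted factor λ_0 = (1, 2, 0, 0)
p-restricted factor λ_1 = (0, 0, 2, 1)
p-restricted factor λ_2 = (1, 2, 2, 2)
p-restricted factor λ_3 = (1, 2, 2, 2)
p-restricted factor λ_4 = (1, 2, 0, 2)

((1, 2, 0, 0), (0, 0, 2, 1), (1, 2, 2, 2), (1, 2, 2, 2), (1, 2, 0, 2))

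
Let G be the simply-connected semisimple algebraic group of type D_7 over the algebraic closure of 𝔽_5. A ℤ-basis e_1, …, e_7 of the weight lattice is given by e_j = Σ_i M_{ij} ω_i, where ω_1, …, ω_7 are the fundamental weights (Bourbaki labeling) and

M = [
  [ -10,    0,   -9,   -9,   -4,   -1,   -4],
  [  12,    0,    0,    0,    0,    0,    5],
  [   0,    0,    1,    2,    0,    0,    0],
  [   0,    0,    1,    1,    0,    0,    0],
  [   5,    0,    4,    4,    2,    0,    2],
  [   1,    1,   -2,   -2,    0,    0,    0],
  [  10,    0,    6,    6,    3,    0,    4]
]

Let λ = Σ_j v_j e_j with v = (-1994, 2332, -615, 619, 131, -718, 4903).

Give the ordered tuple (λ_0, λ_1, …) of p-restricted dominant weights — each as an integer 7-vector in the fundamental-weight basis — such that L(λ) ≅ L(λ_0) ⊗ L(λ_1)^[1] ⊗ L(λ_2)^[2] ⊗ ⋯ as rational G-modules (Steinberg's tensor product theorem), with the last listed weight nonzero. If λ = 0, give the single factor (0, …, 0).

((1, 2, 3, 4, 4, 0, 4), (2, 2, 4, 0, 2, 1, 2), (4, 3, 4, 0, 4, 3, 3), (3, 4, 4, 0, 0, 2, 0))

Converting to the ω-basis (c_i = row i of M dotted with v = (-1994, 2332, -615, 619, 131, -718, 4903)):
  c_1 = (-10)·(-1994) + (0)·(2332) + (-9)·(-615) + (-9)·(619) + (-4)·(131) + (-1)·(-718) + (-4)·(4903) = 486
  c_2 = (12)·(-1994) + (0)·(2332) + (0)·(-615) + (0)·(619) + (0)·(131) + (0)·(-718) + (5)·(4903) = 587
  c_3 = (0)·(-1994) + (0)·(2332) + (1)·(-615) + (2)·(619) + (0)·(131) + (0)·(-718) + (0)·(4903) = 623
  c_4 = (0)·(-1994) + (0)·(2332) + (1)·(-615) + (1)·(619) + (0)·(131) + (0)·(-718) + (0)·(4903) = 4
  c_5 = (5)·(-1994) + (0)·(2332) + (4)·(-615) + (4)·(619) + (2)·(131) + (0)·(-718) + (2)·(4903) = 114
  c_6 = (1)·(-1994) + (1)·(2332) + (-2)·(-615) + (-2)·(619) + (0)·(131) + (0)·(-718) + (0)·(4903) = 330
  c_7 = (10)·(-1994) + (0)·(2332) + (6)·(-615) + (6)·(619) + (3)·(131) + (0)·(-718) + (4)·(4903) = 89
Writing each c_i in base p = 5:
  c_1 = 486 = 1·5^0 + 2·5^1 + 4·5^2 + 3·5^3
  c_2 = 587 = 2·5^0 + 2·5^1 + 3·5^2 + 4·5^3
  c_3 = 623 = 3·5^0 + 4·5^1 + 4·5^2 + 4·5^3
  c_4 = 4 = 4·5^0
  c_5 = 114 = 4·5^0 + 2·5^1 + 4·5^2
  c_6 = 330 = 0·5^0 + 1·5^1 + 3·5^2 + 2·5^3
  c_7 = 89 = 4·5^0 + 2·5^1 + 3·5^2
p-restricted factor λ_0 = (1, 2, 3, 4, 4, 0, 4)
p-restricted factor λ_1 = (2, 2, 4, 0, 2, 1, 2)
p-restricted factor λ_2 = (4, 3, 4, 0, 4, 3, 3)
p-restricted factor λ_3 = (3, 4, 4, 0, 0, 2, 0)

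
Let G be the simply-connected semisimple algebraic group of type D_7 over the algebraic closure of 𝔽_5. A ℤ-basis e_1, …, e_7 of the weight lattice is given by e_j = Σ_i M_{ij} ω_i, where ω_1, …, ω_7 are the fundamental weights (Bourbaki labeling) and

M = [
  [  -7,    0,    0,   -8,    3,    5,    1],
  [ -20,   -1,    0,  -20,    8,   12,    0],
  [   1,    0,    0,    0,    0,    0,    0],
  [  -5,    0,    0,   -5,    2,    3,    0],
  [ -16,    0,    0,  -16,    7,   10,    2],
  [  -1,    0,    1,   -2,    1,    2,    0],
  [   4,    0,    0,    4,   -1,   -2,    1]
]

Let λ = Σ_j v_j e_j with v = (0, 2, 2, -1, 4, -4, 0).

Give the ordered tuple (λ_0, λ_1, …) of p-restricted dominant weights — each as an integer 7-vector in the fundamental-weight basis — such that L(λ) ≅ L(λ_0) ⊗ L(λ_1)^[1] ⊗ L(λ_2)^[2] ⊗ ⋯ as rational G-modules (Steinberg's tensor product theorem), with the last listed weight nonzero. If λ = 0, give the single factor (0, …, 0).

((0, 2, 0, 1, 4, 0, 0),)

Converting to the ω-basis (c_i = row i of M dotted with v = (0, 2, 2, -1, 4, -4, 0)):
  c_1 = (-7)·(0) + (0)·(2) + (0)·(2) + (-8)·(-1) + (3)·(4) + (5)·(-4) + (1)·(0) = 0
  c_2 = (-20)·(0) + (-1)·(2) + (0)·(2) + (-20)·(-1) + (8)·(4) + (12)·(-4) + (0)·(0) = 2
  c_3 = (1)·(0) + (0)·(2) + (0)·(2) + (0)·(-1) + (0)·(4) + (0)·(-4) + (0)·(0) = 0
  c_4 = (-5)·(0) + (0)·(2) + (0)·(2) + (-5)·(-1) + (2)·(4) + (3)·(-4) + (0)·(0) = 1
  c_5 = (-16)·(0) + (0)·(2) + (0)·(2) + (-16)·(-1) + (7)·(4) + (10)·(-4) + (2)·(0) = 4
  c_6 = (-1)·(0) + (0)·(2) + (1)·(2) + (-2)·(-1) + (1)·(4) + (2)·(-4) + (0)·(0) = 0
  c_7 = (4)·(0) + (0)·(2) + (0)·(2) + (4)·(-1) + (-1)·(4) + (-2)·(-4) + (1)·(0) = 0
p = 5; digits c_i = Σ_j d_{ij}·5^j, 0 ≤ d_{ij} < 5:
  c_1 = 0
  c_2 = 2 = 2·5^0
  c_3 = 0
  c_4 = 1 = 1·5^0
  c_5 = 4 = 4·5^0
  c_6 = 0
  c_7 = 0
λ_0 = (0, 2, 0, 1, 4, 0, 0)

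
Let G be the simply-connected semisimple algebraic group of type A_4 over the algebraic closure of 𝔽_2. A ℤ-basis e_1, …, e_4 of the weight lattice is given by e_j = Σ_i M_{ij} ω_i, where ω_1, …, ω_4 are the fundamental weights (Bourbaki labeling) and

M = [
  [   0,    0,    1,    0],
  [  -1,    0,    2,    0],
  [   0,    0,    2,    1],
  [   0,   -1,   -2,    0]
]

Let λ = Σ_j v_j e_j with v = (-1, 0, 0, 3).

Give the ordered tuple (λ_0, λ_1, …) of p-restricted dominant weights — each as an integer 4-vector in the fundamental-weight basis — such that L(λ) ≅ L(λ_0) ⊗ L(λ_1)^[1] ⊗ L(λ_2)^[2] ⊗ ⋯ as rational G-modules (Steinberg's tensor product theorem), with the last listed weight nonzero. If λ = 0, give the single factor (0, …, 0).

((0, 1, 1, 0), (0, 0, 1, 0))

Change of basis e → ω: c = M·v where v = (-1, 0, 0, 3):
  c_1 = (0)·(-1) + (0)·(0) + (1)·(0) + (0)·(3) = 0
  c_2 = (-1)·(-1) + (0)·(0) + (2)·(0) + (0)·(3) = 1
  c_3 = (0)·(-1) + (0)·(0) + (2)·(0) + (1)·(3) = 3
  c_4 = (0)·(-1) + (-1)·(0) + (-2)·(0) + (0)·(3) = 0
p = 2; digits c_i = Σ_j d_{ij}·2^j, 0 ≤ d_{ij} < 2:
  c_1 = 0
  c_2 = 1 = 1·2^0
  c_3 = 3 = 1·2^0 + 1·2^1
  c_4 = 0
p-restricted factor λ_0 = (0, 1, 1, 0)
p-restricted factor λ_1 = (0, 0, 1, 0)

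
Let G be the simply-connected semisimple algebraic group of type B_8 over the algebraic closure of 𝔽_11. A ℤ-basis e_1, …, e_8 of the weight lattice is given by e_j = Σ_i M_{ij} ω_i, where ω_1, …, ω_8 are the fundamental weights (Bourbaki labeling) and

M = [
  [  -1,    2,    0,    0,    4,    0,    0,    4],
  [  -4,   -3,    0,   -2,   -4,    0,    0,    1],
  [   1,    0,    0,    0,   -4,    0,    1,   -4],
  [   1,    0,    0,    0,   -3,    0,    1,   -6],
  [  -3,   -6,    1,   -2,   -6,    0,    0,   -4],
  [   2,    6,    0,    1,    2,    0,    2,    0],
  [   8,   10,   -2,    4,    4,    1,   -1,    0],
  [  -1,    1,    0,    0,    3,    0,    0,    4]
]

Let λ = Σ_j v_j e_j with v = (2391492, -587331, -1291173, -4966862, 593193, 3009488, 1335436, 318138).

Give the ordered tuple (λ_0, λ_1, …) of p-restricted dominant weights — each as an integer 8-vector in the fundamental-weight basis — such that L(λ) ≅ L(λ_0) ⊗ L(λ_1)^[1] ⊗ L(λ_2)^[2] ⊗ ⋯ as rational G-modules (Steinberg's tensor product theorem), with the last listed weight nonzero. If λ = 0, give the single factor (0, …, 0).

((3, 7, 6, 10, 4, 3, 9, 4), (3, 8, 4, 3, 2, 7, 1, 9), (5, 4, 3, 10, 5, 2, 3, 0), (4, 1, 6, 6, 10, 2, 4, 0), (5, 5, 5, 2, 10, 10, 1, 5))

Converting to the ω-basis (c_i = row i of M dotted with v = (2391492, -587331, -1291173, -4966862, 593193, 3009488, 1335436, 318138)):
  c_1 = (-1)·(2391492) + (2)·(-587331) + (0)·(-1291173) + (0)·(-4966862) + 4·593193 + 0·3009488 + 0·1335436 + 4·318138 = 79170
  c_2 = (-4)·(2391492) + (-3)·(-587331) + (0)·(-1291173) + (-2)·(-4966862) + (-4)·(593193) + 0·3009488 + 0·1335436 + 1·318138 = 75115
  c_3 = 1·2391492 + (0)·(-587331) + (0)·(-1291173) + (0)·(-4966862) + (-4)·(593193) + 0·3009488 + 1·1335436 + (-4)·(318138) = 81604
  c_4 = 1·2391492 + (0)·(-587331) + (0)·(-1291173) + (0)·(-4966862) + (-3)·(593193) + 0·3009488 + 1·1335436 + (-6)·(318138) = 38521
  c_5 = (-3)·(2391492) + (-6)·(-587331) + (1)·(-1291173) + (-2)·(-4966862) + (-6)·(593193) + 0·3009488 + 0·1335436 + (-4)·(318138) = 160351
  c_6 = 2·2391492 + (6)·(-587331) + (0)·(-1291173) + (1)·(-4966862) + 2·593193 + 0·3009488 + 2·1335436 + 0·318138 = 149394
  c_7 = 8·2391492 + (10)·(-587331) + (-2)·(-1291173) + (4)·(-4966862) + 4·593193 + 1·3009488 + (-1)·(1335436) + 0·318138 = 20348
  c_8 = (-1)·(2391492) + (1)·(-587331) + (0)·(-1291173) + (0)·(-4966862) + 3·593193 + 0·3009488 + 0·1335436 + 4·318138 = 73308
Writing each c_i in base p = 11:
  c_1 = 79170 = 3·11^0 + 3·11^1 + 5·11^2 + 4·11^3 + 5·11^4
  c_2 = 75115 = 7·11^0 + 8·11^1 + 4·11^2 + 1·11^3 + 5·11^4
  c_3 = 81604 = 6·11^0 + 4·11^1 + 3·11^2 + 6·11^3 + 5·11^4
  c_4 = 38521 = 10·11^0 + 3·11^1 + 10·11^2 + 6·11^3 + 2·11^4
  c_5 = 160351 = 4·11^0 + 2·11^1 + 5·11^2 + 10·11^3 + 10·11^4
  c_6 = 149394 = 3·11^0 + 7·11^1 + 2·11^2 + 2·11^3 + 10·11^4
  c_7 = 20348 = 9·11^0 + 1·11^1 + 3·11^2 + 4·11^3 + 1·11^4
  c_8 = 73308 = 4·11^0 + 9·11^1 + 0·11^2 + 0·11^3 + 5·11^4
λ_0 = (3, 7, 6, 10, 4, 3, 9, 4)
λ_1 = (3, 8, 4, 3, 2, 7, 1, 9)
λ_2 = (5, 4, 3, 10, 5, 2, 3, 0)
λ_3 = (4, 1, 6, 6, 10, 2, 4, 0)
λ_4 = (5, 5, 5, 2, 10, 10, 1, 5)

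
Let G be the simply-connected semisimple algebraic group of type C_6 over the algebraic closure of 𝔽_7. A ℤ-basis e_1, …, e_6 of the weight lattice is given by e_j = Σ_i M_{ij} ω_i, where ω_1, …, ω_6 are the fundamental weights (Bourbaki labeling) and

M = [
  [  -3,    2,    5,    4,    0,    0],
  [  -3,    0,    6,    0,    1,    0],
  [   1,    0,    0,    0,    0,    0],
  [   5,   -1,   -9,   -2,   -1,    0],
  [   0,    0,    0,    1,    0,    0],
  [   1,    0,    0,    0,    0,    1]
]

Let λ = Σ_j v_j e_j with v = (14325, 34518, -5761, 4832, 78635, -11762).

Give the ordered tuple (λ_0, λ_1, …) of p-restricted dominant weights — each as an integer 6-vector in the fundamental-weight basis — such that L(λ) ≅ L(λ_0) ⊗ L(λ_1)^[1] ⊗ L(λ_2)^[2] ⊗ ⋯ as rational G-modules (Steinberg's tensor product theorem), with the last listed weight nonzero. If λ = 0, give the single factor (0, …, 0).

ω-coordinates c = M·v, v = (14325, 34518, -5761, 4832, 78635, -11762):
  c_1 = (-3)·(14325) + (2)·(34518) + (5)·(-5761) + (4)·(4832) + (0)·(78635) + (0)·(-11762) = 16584
  c_2 = (-3)·(14325) + (0)·(34518) + (6)·(-5761) + (0)·(4832) + (1)·(78635) + (0)·(-11762) = 1094
  c_3 = (1)·(14325) + (0)·(34518) + (0)·(-5761) + (0)·(4832) + (0)·(78635) + (0)·(-11762) = 14325
  c_4 = (5)·(14325) + (-1)·(34518) + (-9)·(-5761) + (-2)·(4832) + (-1)·(78635) + (0)·(-11762) = 657
  c_5 = (0)·(14325) + (0)·(34518) + (0)·(-5761) + (1)·(4832) + (0)·(78635) + (0)·(-11762) = 4832
  c_6 = (1)·(14325) + (0)·(34518) + (0)·(-5761) + (0)·(4832) + (0)·(78635) + (1)·(-11762) = 2563
Expand coordinatewise in base 7:
  c_1 = 16584 = 1·7^0 + 3·7^1 + 2·7^2 + 6·7^3 + 6·7^4
  c_2 = 1094 = 2·7^0 + 2·7^1 + 1·7^2 + 3·7^3
  c_3 = 14325 = 3·7^0 + 2·7^1 + 5·7^2 + 6·7^3 + 5·7^4
  c_4 = 657 = 6·7^0 + 2·7^1 + 6·7^2 + 1·7^3
  c_5 = 4832 = 2·7^0 + 4·7^1 + 0·7^2 + 0·7^3 + 2·7^4
  c_6 = 2563 = 1·7^0 + 2·7^1 + 3·7^2 + 0·7^3 + 1·7^4
λ_0 = (1, 2, 3, 6, 2, 1)
λ_1 = (3, 2, 2, 2, 4, 2)
λ_2 = (2, 1, 5, 6, 0, 3)
λ_3 = (6, 3, 6, 1, 0, 0)
λ_4 = (6, 0, 5, 0, 2, 1)

((1, 2, 3, 6, 2, 1), (3, 2, 2, 2, 4, 2), (2, 1, 5, 6, 0, 3), (6, 3, 6, 1, 0, 0), (6, 0, 5, 0, 2, 1))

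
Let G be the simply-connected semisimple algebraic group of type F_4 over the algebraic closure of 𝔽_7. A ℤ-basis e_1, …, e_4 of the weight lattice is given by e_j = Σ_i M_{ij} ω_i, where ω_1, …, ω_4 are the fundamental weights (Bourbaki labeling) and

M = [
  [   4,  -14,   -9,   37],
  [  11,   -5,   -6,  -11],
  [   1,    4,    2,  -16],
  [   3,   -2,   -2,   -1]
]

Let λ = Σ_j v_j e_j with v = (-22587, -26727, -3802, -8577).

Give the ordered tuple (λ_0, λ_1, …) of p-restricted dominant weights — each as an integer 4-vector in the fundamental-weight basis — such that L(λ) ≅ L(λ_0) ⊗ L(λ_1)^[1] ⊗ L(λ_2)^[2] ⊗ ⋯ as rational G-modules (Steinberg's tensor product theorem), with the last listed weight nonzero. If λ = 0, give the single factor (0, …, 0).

Converting to the ω-basis (c_i = row i of M dotted with v = (-22587, -26727, -3802, -8577)):
  c_1 = (4)·(-22587) + (-14)·(-26727) + (-9)·(-3802) + (37)·(-8577) = 699
  c_2 = (11)·(-22587) + (-5)·(-26727) + (-6)·(-3802) + (-11)·(-8577) = 2337
  c_3 = (1)·(-22587) + (4)·(-26727) + (2)·(-3802) + (-16)·(-8577) = 133
  c_4 = (3)·(-22587) + (-2)·(-26727) + (-2)·(-3802) + (-1)·(-8577) = 1874
p = 7; digits c_i = Σ_j d_{ij}·7^j, 0 ≤ d_{ij} < 7:
  c_1 = 699 = 6·7^0 + 1·7^1 + 0·7^2 + 2·7^3
  c_2 = 2337 = 6·7^0 + 4·7^1 + 5·7^2 + 6·7^3
  c_3 = 133 = 0·7^0 + 5·7^1 + 2·7^2
  c_4 = 1874 = 5·7^0 + 1·7^1 + 3·7^2 + 5·7^3
p-restricted factor λ_0 = (6, 6, 0, 5)
p-restricted factor λ_1 = (1, 4, 5, 1)
p-restricted factor λ_2 = (0, 5, 2, 3)
p-restricted factor λ_3 = (2, 6, 0, 5)

((6, 6, 0, 5), (1, 4, 5, 1), (0, 5, 2, 3), (2, 6, 0, 5))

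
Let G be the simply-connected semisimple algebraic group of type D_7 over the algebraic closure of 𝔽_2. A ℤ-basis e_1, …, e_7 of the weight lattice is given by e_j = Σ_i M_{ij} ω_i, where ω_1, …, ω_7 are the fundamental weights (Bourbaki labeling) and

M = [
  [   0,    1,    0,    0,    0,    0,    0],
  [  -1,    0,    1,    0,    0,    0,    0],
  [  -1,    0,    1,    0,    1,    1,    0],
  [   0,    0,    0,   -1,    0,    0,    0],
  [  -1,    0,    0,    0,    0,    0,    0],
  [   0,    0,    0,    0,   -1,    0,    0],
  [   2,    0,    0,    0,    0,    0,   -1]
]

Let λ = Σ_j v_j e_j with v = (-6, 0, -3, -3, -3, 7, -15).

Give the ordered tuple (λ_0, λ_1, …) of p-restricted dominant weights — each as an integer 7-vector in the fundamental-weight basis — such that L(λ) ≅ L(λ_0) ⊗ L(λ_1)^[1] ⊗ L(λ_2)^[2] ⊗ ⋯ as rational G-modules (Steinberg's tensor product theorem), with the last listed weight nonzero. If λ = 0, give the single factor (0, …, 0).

((0, 1, 1, 1, 0, 1, 1), (0, 1, 1, 1, 1, 1, 1), (0, 0, 1, 0, 1, 0, 0))

Compute c_i = Σ_j M_{ij} v_j with v = (-6, 0, -3, -3, -3, 7, -15):
  c_1 = 0*-6 + 1*0 + 0*-3 + 0*-3 + 0*-3 + 0*7 + 0*-15 = 0
  c_2 = -1*-6 + 0*0 + 1*-3 + 0*-3 + 0*-3 + 0*7 + 0*-15 = 3
  c_3 = -1*-6 + 0*0 + 1*-3 + 0*-3 + 1*-3 + 1*7 + 0*-15 = 7
  c_4 = 0*-6 + 0*0 + 0*-3 + -1*-3 + 0*-3 + 0*7 + 0*-15 = 3
  c_5 = -1*-6 + 0*0 + 0*-3 + 0*-3 + 0*-3 + 0*7 + 0*-15 = 6
  c_6 = 0*-6 + 0*0 + 0*-3 + 0*-3 + -1*-3 + 0*7 + 0*-15 = 3
  c_7 = 2*-6 + 0*0 + 0*-3 + 0*-3 + 0*-3 + 0*7 + -1*-15 = 3
Base-2 expansion of each c_i:
  c_1 = 0
  c_2 = 3 = 1·2^0 + 1·2^1
  c_3 = 7 = 1·2^0 + 1·2^1 + 1·2^2
  c_4 = 3 = 1·2^0 + 1·2^1
  c_5 = 6 = 0·2^0 + 1·2^1 + 1·2^2
  c_6 = 3 = 1·2^0 + 1·2^1
  c_7 = 3 = 1·2^0 + 1·2^1
p-restricted factor λ_0 = (0, 1, 1, 1, 0, 1, 1)
p-restricted factor λ_1 = (0, 1, 1, 1, 1, 1, 1)
p-restricted factor λ_2 = (0, 0, 1, 0, 1, 0, 0)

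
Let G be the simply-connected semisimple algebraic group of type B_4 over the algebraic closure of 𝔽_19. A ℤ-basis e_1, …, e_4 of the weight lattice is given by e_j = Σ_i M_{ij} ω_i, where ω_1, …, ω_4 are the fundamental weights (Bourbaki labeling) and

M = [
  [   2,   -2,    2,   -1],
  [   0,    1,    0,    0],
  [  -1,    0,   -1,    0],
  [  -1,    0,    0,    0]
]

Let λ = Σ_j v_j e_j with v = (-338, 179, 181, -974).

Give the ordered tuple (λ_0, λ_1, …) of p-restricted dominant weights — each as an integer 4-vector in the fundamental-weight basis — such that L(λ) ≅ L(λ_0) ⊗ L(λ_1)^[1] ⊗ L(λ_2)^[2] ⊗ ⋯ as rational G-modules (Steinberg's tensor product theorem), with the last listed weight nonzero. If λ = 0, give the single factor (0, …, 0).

Converting to the ω-basis (c_i = row i of M dotted with v = (-338, 179, 181, -974)):
  c_1 = (2)·(-338) + (-2)·(179) + 2·181 + (-1)·(-974) = 302
  c_2 = (0)·(-338) + 1·179 + 0·181 + (0)·(-974) = 179
  c_3 = (-1)·(-338) + 0·179 + (-1)·(181) + (0)·(-974) = 157
  c_4 = (-1)·(-338) + 0·179 + 0·181 + (0)·(-974) = 338
Writing each c_i in base p = 19:
  c_1 = 302 = 17·19^0 + 15·19^1
  c_2 = 179 = 8·19^0 + 9·19^1
  c_3 = 157 = 5·19^0 + 8·19^1
  c_4 = 338 = 15·19^0 + 17·19^1
Factor λ_0 = (17, 8, 5, 15)
Factor λ_1 = (15, 9, 8, 17)

((17, 8, 5, 15), (15, 9, 8, 17))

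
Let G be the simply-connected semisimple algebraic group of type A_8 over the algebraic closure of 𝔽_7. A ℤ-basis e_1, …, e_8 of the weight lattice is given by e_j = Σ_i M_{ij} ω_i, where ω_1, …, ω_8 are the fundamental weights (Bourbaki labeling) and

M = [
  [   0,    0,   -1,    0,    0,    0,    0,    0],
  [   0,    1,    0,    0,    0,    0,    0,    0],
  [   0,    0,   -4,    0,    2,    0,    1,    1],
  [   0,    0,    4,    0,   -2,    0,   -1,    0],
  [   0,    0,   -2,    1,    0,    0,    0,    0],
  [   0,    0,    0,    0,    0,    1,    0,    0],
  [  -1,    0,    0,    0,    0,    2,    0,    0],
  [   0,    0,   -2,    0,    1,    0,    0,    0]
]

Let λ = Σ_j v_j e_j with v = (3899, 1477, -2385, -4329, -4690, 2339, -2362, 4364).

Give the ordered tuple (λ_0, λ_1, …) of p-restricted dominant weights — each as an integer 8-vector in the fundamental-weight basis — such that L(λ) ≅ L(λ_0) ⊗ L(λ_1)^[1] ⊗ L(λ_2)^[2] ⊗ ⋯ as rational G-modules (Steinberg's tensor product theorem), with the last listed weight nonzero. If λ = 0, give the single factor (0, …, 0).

((5, 0, 6, 4, 0, 1, 2, 3), (4, 1, 0, 6, 0, 5, 6, 4), (6, 2, 2, 2, 2, 5, 1, 1), (6, 4, 6, 6, 1, 6, 2, 0))

Compute c_i = Σ_j M_{ij} v_j with v = (3899, 1477, -2385, -4329, -4690, 2339, -2362, 4364):
  c_1 = (0)·(3899) + (0)·(1477) + (-1)·(-2385) + (0)·(-4329) + (0)·(-4690) + (0)·(2339) + (0)·(-2362) + (0)·(4364) = 2385
  c_2 = (0)·(3899) + (1)·(1477) + (0)·(-2385) + (0)·(-4329) + (0)·(-4690) + (0)·(2339) + (0)·(-2362) + (0)·(4364) = 1477
  c_3 = (0)·(3899) + (0)·(1477) + (-4)·(-2385) + (0)·(-4329) + (2)·(-4690) + (0)·(2339) + (1)·(-2362) + (1)·(4364) = 2162
  c_4 = (0)·(3899) + (0)·(1477) + (4)·(-2385) + (0)·(-4329) + (-2)·(-4690) + (0)·(2339) + (-1)·(-2362) + (0)·(4364) = 2202
  c_5 = (0)·(3899) + (0)·(1477) + (-2)·(-2385) + (1)·(-4329) + (0)·(-4690) + (0)·(2339) + (0)·(-2362) + (0)·(4364) = 441
  c_6 = (0)·(3899) + (0)·(1477) + (0)·(-2385) + (0)·(-4329) + (0)·(-4690) + (1)·(2339) + (0)·(-2362) + (0)·(4364) = 2339
  c_7 = (-1)·(3899) + (0)·(1477) + (0)·(-2385) + (0)·(-4329) + (0)·(-4690) + (2)·(2339) + (0)·(-2362) + (0)·(4364) = 779
  c_8 = (0)·(3899) + (0)·(1477) + (-2)·(-2385) + (0)·(-4329) + (1)·(-4690) + (0)·(2339) + (0)·(-2362) + (0)·(4364) = 80
Base-7 expansion of each c_i:
  c_1 = 2385 = 5·7^0 + 4·7^1 + 6·7^2 + 6·7^3
  c_2 = 1477 = 0·7^0 + 1·7^1 + 2·7^2 + 4·7^3
  c_3 = 2162 = 6·7^0 + 0·7^1 + 2·7^2 + 6·7^3
  c_4 = 2202 = 4·7^0 + 6·7^1 + 2·7^2 + 6·7^3
  c_5 = 441 = 0·7^0 + 0·7^1 + 2·7^2 + 1·7^3
  c_6 = 2339 = 1·7^0 + 5·7^1 + 5·7^2 + 6·7^3
  c_7 = 779 = 2·7^0 + 6·7^1 + 1·7^2 + 2·7^3
  c_8 = 80 = 3·7^0 + 4·7^1 + 1·7^2
p-restricted factor λ_0 = (5, 0, 6, 4, 0, 1, 2, 3)
p-restricted factor λ_1 = (4, 1, 0, 6, 0, 5, 6, 4)
p-restricted factor λ_2 = (6, 2, 2, 2, 2, 5, 1, 1)
p-restricted factor λ_3 = (6, 4, 6, 6, 1, 6, 2, 0)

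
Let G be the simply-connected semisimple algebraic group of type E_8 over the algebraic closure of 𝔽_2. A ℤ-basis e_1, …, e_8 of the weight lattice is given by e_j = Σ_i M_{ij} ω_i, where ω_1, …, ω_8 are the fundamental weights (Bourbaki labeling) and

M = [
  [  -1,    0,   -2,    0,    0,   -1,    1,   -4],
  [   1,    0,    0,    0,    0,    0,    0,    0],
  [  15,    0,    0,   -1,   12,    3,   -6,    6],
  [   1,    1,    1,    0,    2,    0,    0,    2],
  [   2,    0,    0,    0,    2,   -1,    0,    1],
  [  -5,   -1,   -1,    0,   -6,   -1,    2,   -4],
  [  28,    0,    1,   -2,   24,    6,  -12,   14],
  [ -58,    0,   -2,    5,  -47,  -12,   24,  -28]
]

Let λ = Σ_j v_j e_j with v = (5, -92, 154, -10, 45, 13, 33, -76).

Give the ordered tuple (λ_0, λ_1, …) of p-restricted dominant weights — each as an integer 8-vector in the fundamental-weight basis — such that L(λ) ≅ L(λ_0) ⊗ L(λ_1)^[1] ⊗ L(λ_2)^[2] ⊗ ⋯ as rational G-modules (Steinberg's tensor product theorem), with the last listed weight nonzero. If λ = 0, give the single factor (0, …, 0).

((1, 1, 0, 1, 1, 0, 0, 1), (1, 0, 1, 0, 1, 0, 0, 0), (0, 1, 0, 1, 0, 0, 1, 0), (1, 0, 1, 0, 1, 0, 1, 0))

Compute c_i = Σ_j M_{ij} v_j with v = (5, -92, 154, -10, 45, 13, 33, -76):
  c_1 = (-1)·(5) + (0)·(-92) + (-2)·(154) + (0)·(-10) + (0)·(45) + (-1)·(13) + (1)·(33) + (-4)·(-76) = 11
  c_2 = (1)·(5) + (0)·(-92) + (0)·(154) + (0)·(-10) + (0)·(45) + (0)·(13) + (0)·(33) + (0)·(-76) = 5
  c_3 = (15)·(5) + (0)·(-92) + (0)·(154) + (-1)·(-10) + (12)·(45) + (3)·(13) + (-6)·(33) + (6)·(-76) = 10
  c_4 = (1)·(5) + (1)·(-92) + (1)·(154) + (0)·(-10) + (2)·(45) + (0)·(13) + (0)·(33) + (2)·(-76) = 5
  c_5 = (2)·(5) + (0)·(-92) + (0)·(154) + (0)·(-10) + (2)·(45) + (-1)·(13) + (0)·(33) + (1)·(-76) = 11
  c_6 = (-5)·(5) + (-1)·(-92) + (-1)·(154) + (0)·(-10) + (-6)·(45) + (-1)·(13) + (2)·(33) + (-4)·(-76) = 0
  c_7 = (28)·(5) + (0)·(-92) + (1)·(154) + (-2)·(-10) + (24)·(45) + (6)·(13) + (-12)·(33) + (14)·(-76) = 12
  c_8 = (-58)·(5) + (0)·(-92) + (-2)·(154) + (5)·(-10) + (-47)·(45) + (-12)·(13) + (24)·(33) + (-28)·(-76) = 1
Expand coordinatewise in base 2:
  c_1 = 11 = 1·2^0 + 1·2^1 + 0·2^2 + 1·2^3
  c_2 = 5 = 1·2^0 + 0·2^1 + 1·2^2
  c_3 = 10 = 0·2^0 + 1·2^1 + 0·2^2 + 1·2^3
  c_4 = 5 = 1·2^0 + 0·2^1 + 1·2^2
  c_5 = 11 = 1·2^0 + 1·2^1 + 0·2^2 + 1·2^3
  c_6 = 0
  c_7 = 12 = 0·2^0 + 0·2^1 + 1·2^2 + 1·2^3
  c_8 = 1 = 1·2^0
λ_0 = (1, 1, 0, 1, 1, 0, 0, 1)
λ_1 = (1, 0, 1, 0, 1, 0, 0, 0)
λ_2 = (0, 1, 0, 1, 0, 0, 1, 0)
λ_3 = (1, 0, 1, 0, 1, 0, 1, 0)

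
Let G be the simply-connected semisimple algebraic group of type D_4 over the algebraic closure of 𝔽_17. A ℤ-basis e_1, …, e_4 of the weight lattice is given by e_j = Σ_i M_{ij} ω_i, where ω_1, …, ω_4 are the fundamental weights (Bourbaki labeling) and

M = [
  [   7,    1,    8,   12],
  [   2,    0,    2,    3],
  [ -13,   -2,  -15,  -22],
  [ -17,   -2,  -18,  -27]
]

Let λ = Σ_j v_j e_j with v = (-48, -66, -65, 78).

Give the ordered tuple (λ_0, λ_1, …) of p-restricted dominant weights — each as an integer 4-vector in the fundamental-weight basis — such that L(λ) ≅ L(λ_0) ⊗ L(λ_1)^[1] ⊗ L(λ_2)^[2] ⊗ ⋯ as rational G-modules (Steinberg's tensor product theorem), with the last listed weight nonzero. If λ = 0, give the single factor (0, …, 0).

((14, 8, 15, 12),)

In the fundamental-weight basis, λ has coordinates c = M·v (v = (-48, -66, -65, 78)):
  c_1 = (7)·(-48) + (1)·(-66) + (8)·(-65) + (12)·(78) = 14
  c_2 = (2)·(-48) + (0)·(-66) + (2)·(-65) + (3)·(78) = 8
  c_3 = (-13)·(-48) + (-2)·(-66) + (-15)·(-65) + (-22)·(78) = 15
  c_4 = (-17)·(-48) + (-2)·(-66) + (-18)·(-65) + (-27)·(78) = 12
Base-17 expansion of each c_i:
  c_1 = 14 = 14·17^0
  c_2 = 8 = 8·17^0
  c_3 = 15 = 15·17^0
  c_4 = 12 = 12·17^0
p-restricted factor λ_0 = (14, 8, 15, 12)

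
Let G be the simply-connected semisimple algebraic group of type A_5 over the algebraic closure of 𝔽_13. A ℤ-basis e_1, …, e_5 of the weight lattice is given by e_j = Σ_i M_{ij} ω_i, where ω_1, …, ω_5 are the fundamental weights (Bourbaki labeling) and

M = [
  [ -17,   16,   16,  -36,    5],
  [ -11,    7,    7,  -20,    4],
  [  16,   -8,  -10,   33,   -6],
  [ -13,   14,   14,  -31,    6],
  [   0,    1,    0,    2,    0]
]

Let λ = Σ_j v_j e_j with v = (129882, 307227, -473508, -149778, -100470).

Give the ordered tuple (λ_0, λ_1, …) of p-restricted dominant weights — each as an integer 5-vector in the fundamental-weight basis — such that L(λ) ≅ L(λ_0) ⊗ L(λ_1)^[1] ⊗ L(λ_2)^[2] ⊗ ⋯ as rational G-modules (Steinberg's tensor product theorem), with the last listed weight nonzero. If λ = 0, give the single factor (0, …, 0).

((4, 10, 0, 4, 1), (3, 12, 11, 5, 5), (8, 5, 0, 11, 6), (9, 0, 7, 10, 3))

In the fundamental-weight basis, λ has coordinates c = M·v (v = (129882, 307227, -473508, -149778, -100470)):
  c_1 = -17*129882 + 16*307227 + 16*-473508 + -36*-149778 + 5*-100470 = 21168
  c_2 = -11*129882 + 7*307227 + 7*-473508 + -20*-149778 + 4*-100470 = 1011
  c_3 = 16*129882 + -8*307227 + -10*-473508 + 33*-149778 + -6*-100470 = 15522
  c_4 = -13*129882 + 14*307227 + 14*-473508 + -31*-149778 + 6*-100470 = 23898
  c_5 = 0*129882 + 1*307227 + 0*-473508 + 2*-149778 + 0*-100470 = 7671
Base-13 expansion of each c_i:
  c_1 = 21168 = 4·13^0 + 3·13^1 + 8·13^2 + 9·13^3
  c_2 = 1011 = 10·13^0 + 12·13^1 + 5·13^2
  c_3 = 15522 = 0·13^0 + 11·13^1 + 0·13^2 + 7·13^3
  c_4 = 23898 = 4·13^0 + 5·13^1 + 11·13^2 + 10·13^3
  c_5 = 7671 = 1·13^0 + 5·13^1 + 6·13^2 + 3·13^3
p-restricted factor λ_0 = (4, 10, 0, 4, 1)
p-restricted factor λ_1 = (3, 12, 11, 5, 5)
p-restricted factor λ_2 = (8, 5, 0, 11, 6)
p-restricted factor λ_3 = (9, 0, 7, 10, 3)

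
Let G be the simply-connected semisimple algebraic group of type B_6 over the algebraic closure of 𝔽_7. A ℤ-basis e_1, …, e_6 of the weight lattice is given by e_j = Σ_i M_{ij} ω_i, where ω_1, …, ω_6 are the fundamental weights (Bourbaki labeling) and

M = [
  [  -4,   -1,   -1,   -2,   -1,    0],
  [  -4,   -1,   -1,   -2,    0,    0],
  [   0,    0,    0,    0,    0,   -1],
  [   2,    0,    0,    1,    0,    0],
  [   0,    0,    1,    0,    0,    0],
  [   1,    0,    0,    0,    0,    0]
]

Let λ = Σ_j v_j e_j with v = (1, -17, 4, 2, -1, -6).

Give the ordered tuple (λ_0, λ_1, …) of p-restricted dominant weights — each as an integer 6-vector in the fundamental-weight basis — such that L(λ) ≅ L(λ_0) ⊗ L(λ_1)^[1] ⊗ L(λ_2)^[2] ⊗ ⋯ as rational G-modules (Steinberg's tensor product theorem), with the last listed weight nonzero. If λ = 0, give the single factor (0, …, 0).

((6, 5, 6, 4, 4, 1),)

Change of basis e → ω: c = M·v where v = (1, -17, 4, 2, -1, -6):
  c_1 = (-4)·(1) + (-1)·(-17) + (-1)·(4) + (-2)·(2) + (-1)·(-1) + (0)·(-6) = 6
  c_2 = (-4)·(1) + (-1)·(-17) + (-1)·(4) + (-2)·(2) + (0)·(-1) + (0)·(-6) = 5
  c_3 = (0)·(1) + (0)·(-17) + (0)·(4) + (0)·(2) + (0)·(-1) + (-1)·(-6) = 6
  c_4 = (2)·(1) + (0)·(-17) + (0)·(4) + (1)·(2) + (0)·(-1) + (0)·(-6) = 4
  c_5 = (0)·(1) + (0)·(-17) + (1)·(4) + (0)·(2) + (0)·(-1) + (0)·(-6) = 4
  c_6 = (1)·(1) + (0)·(-17) + (0)·(4) + (0)·(2) + (0)·(-1) + (0)·(-6) = 1
Writing each c_i in base p = 7:
  c_1 = 6 = 6·7^0
  c_2 = 5 = 5·7^0
  c_3 = 6 = 6·7^0
  c_4 = 4 = 4·7^0
  c_5 = 4 = 4·7^0
  c_6 = 1 = 1·7^0
Factor λ_0 = (6, 5, 6, 4, 4, 1)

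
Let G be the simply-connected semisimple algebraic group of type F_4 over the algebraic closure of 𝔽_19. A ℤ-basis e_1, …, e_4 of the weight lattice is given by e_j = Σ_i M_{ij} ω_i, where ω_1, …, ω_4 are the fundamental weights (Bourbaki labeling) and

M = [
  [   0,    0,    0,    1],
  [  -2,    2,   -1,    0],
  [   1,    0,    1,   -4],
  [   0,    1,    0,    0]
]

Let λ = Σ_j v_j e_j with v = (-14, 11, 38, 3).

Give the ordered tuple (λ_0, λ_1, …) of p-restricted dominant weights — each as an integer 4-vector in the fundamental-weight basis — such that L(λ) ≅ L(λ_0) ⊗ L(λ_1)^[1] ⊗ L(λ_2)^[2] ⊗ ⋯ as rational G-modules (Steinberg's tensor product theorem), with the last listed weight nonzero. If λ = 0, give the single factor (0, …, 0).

((3, 12, 12, 11),)

In the fundamental-weight basis, λ has coordinates c = M·v (v = (-14, 11, 38, 3)):
  c_1 = (0)·(-14) + 0·11 + 0·38 + 1·3 = 3
  c_2 = (-2)·(-14) + 2·11 + (-1)·(38) + 0·3 = 12
  c_3 = (1)·(-14) + 0·11 + 1·38 + (-4)·(3) = 12
  c_4 = (0)·(-14) + 1·11 + 0·38 + 0·3 = 11
Expand coordinatewise in base 19:
  c_1 = 3 = 3·19^0
  c_2 = 12 = 12·19^0
  c_3 = 12 = 12·19^0
  c_4 = 11 = 11·19^0
p-restricted factor λ_0 = (3, 12, 12, 11)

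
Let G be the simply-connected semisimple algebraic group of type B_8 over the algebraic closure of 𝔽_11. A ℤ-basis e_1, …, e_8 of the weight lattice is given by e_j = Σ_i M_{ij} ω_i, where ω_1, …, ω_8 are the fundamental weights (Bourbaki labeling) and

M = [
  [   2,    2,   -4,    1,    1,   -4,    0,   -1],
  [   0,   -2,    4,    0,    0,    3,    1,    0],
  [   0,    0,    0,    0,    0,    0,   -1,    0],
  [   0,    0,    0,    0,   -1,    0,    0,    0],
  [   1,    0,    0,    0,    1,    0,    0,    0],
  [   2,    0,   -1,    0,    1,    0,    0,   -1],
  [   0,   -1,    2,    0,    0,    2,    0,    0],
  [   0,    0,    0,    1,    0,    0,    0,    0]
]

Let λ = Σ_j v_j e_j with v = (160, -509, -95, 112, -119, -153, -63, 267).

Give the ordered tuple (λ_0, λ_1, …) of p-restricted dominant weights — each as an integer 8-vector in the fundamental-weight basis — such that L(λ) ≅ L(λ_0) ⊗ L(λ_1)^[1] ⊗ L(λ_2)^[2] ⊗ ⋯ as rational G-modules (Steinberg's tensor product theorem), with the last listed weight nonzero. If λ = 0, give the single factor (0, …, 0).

In the fundamental-weight basis, λ has coordinates c = M·v (v = (160, -509, -95, 112, -119, -153, -63, 267)):
  c_1 = 2*160 + 2*-509 + -4*-95 + 1*112 + 1*-119 + -4*-153 + 0*-63 + -1*267 = 20
  c_2 = 0*160 + -2*-509 + 4*-95 + 0*112 + 0*-119 + 3*-153 + 1*-63 + 0*267 = 116
  c_3 = 0*160 + 0*-509 + 0*-95 + 0*112 + 0*-119 + 0*-153 + -1*-63 + 0*267 = 63
  c_4 = 0*160 + 0*-509 + 0*-95 + 0*112 + -1*-119 + 0*-153 + 0*-63 + 0*267 = 119
  c_5 = 1*160 + 0*-509 + 0*-95 + 0*112 + 1*-119 + 0*-153 + 0*-63 + 0*267 = 41
  c_6 = 2*160 + 0*-509 + -1*-95 + 0*112 + 1*-119 + 0*-153 + 0*-63 + -1*267 = 29
  c_7 = 0*160 + -1*-509 + 2*-95 + 0*112 + 0*-119 + 2*-153 + 0*-63 + 0*267 = 13
  c_8 = 0*160 + 0*-509 + 0*-95 + 1*112 + 0*-119 + 0*-153 + 0*-63 + 0*267 = 112
Base-11 expansion of each c_i:
  c_1 = 20 = 9·11^0 + 1·11^1
  c_2 = 116 = 6·11^0 + 10·11^1
  c_3 = 63 = 8·11^0 + 5·11^1
  c_4 = 119 = 9·11^0 + 10·11^1
  c_5 = 41 = 8·11^0 + 3·11^1
  c_6 = 29 = 7·11^0 + 2·11^1
  c_7 = 13 = 2·11^0 + 1·11^1
  c_8 = 112 = 2·11^0 + 10·11^1
λ_0 = (9, 6, 8, 9, 8, 7, 2, 2)
λ_1 = (1, 10, 5, 10, 3, 2, 1, 10)

((9, 6, 8, 9, 8, 7, 2, 2), (1, 10, 5, 10, 3, 2, 1, 10))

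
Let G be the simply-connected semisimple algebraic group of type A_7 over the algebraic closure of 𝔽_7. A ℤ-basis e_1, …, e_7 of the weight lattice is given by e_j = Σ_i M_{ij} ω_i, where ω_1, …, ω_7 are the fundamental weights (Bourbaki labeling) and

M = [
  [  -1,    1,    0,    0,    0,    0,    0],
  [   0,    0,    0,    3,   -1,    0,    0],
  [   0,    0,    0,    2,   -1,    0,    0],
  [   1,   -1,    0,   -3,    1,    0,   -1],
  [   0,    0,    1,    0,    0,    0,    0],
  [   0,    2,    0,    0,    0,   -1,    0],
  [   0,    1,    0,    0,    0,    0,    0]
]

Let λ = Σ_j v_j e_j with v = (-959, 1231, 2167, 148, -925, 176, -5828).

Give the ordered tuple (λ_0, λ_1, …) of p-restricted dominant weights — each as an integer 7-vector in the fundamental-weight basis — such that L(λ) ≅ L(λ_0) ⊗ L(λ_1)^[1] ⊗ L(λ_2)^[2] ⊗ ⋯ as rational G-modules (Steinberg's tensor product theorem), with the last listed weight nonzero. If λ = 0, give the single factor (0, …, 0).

((6, 4, 3, 1, 4, 4, 6), (4, 6, 6, 2, 1, 4, 0), (2, 6, 3, 4, 2, 4, 4), (6, 3, 3, 6, 6, 6, 3))

Converting to the ω-basis (c_i = row i of M dotted with v = (-959, 1231, 2167, 148, -925, 176, -5828)):
  c_1 = -1*-959 + 1*1231 + 0*2167 + 0*148 + 0*-925 + 0*176 + 0*-5828 = 2190
  c_2 = 0*-959 + 0*1231 + 0*2167 + 3*148 + -1*-925 + 0*176 + 0*-5828 = 1369
  c_3 = 0*-959 + 0*1231 + 0*2167 + 2*148 + -1*-925 + 0*176 + 0*-5828 = 1221
  c_4 = 1*-959 + -1*1231 + 0*2167 + -3*148 + 1*-925 + 0*176 + -1*-5828 = 2269
  c_5 = 0*-959 + 0*1231 + 1*2167 + 0*148 + 0*-925 + 0*176 + 0*-5828 = 2167
  c_6 = 0*-959 + 2*1231 + 0*2167 + 0*148 + 0*-925 + -1*176 + 0*-5828 = 2286
  c_7 = 0*-959 + 1*1231 + 0*2167 + 0*148 + 0*-925 + 0*176 + 0*-5828 = 1231
Expand coordinatewise in base 7:
  c_1 = 2190 = 6·7^0 + 4·7^1 + 2·7^2 + 6·7^3
  c_2 = 1369 = 4·7^0 + 6·7^1 + 6·7^2 + 3·7^3
  c_3 = 1221 = 3·7^0 + 6·7^1 + 3·7^2 + 3·7^3
  c_4 = 2269 = 1·7^0 + 2·7^1 + 4·7^2 + 6·7^3
  c_5 = 2167 = 4·7^0 + 1·7^1 + 2·7^2 + 6·7^3
  c_6 = 2286 = 4·7^0 + 4·7^1 + 4·7^2 + 6·7^3
  c_7 = 1231 = 6·7^0 + 0·7^1 + 4·7^2 + 3·7^3
p-restricted factor λ_0 = (6, 4, 3, 1, 4, 4, 6)
p-restricted factor λ_1 = (4, 6, 6, 2, 1, 4, 0)
p-restricted factor λ_2 = (2, 6, 3, 4, 2, 4, 4)
p-restricted factor λ_3 = (6, 3, 3, 6, 6, 6, 3)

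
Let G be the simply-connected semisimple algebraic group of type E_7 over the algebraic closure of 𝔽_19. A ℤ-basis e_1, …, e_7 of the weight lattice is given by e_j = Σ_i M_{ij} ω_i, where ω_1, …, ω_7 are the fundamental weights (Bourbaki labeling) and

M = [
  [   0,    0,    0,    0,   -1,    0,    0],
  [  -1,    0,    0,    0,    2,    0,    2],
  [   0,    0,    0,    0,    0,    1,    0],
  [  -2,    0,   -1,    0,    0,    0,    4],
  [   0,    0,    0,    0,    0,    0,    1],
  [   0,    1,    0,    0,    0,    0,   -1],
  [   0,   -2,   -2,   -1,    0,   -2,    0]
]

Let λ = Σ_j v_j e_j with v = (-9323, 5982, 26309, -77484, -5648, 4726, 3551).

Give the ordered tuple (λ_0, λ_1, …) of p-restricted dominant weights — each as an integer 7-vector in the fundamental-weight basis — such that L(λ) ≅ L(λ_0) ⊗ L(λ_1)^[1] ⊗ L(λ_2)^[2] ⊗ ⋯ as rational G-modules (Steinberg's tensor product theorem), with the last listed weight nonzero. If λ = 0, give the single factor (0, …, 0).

((5, 18, 14, 5, 17, 18, 11), (12, 3, 1, 2, 15, 13, 10), (15, 14, 13, 18, 9, 6, 9))

ω-coordinates c = M·v, v = (-9323, 5982, 26309, -77484, -5648, 4726, 3551):
  c_1 = (0)·(-9323) + 0·5982 + 0·26309 + (0)·(-77484) + (-1)·(-5648) + 0·4726 + 0·3551 = 5648
  c_2 = (-1)·(-9323) + 0·5982 + 0·26309 + (0)·(-77484) + (2)·(-5648) + 0·4726 + 2·3551 = 5129
  c_3 = (0)·(-9323) + 0·5982 + 0·26309 + (0)·(-77484) + (0)·(-5648) + 1·4726 + 0·3551 = 4726
  c_4 = (-2)·(-9323) + 0·5982 + (-1)·(26309) + (0)·(-77484) + (0)·(-5648) + 0·4726 + 4·3551 = 6541
  c_5 = (0)·(-9323) + 0·5982 + 0·26309 + (0)·(-77484) + (0)·(-5648) + 0·4726 + 1·3551 = 3551
  c_6 = (0)·(-9323) + 1·5982 + 0·26309 + (0)·(-77484) + (0)·(-5648) + 0·4726 + (-1)·(3551) = 2431
  c_7 = (0)·(-9323) + (-2)·(5982) + (-2)·(26309) + (-1)·(-77484) + (0)·(-5648) + (-2)·(4726) + 0·3551 = 3450
Expand coordinatewise in base 19:
  c_1 = 5648 = 5·19^0 + 12·19^1 + 15·19^2
  c_2 = 5129 = 18·19^0 + 3·19^1 + 14·19^2
  c_3 = 4726 = 14·19^0 + 1·19^1 + 13·19^2
  c_4 = 6541 = 5·19^0 + 2·19^1 + 18·19^2
  c_5 = 3551 = 17·19^0 + 15·19^1 + 9·19^2
  c_6 = 2431 = 18·19^0 + 13·19^1 + 6·19^2
  c_7 = 3450 = 11·19^0 + 10·19^1 + 9·19^2
Factor λ_0 = (5, 18, 14, 5, 17, 18, 11)
Factor λ_1 = (12, 3, 1, 2, 15, 13, 10)
Factor λ_2 = (15, 14, 13, 18, 9, 6, 9)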